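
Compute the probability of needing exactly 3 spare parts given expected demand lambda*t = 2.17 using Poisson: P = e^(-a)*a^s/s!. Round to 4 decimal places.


a = 2.17, s = 3
e^(-a) = e^(-2.17) = 0.1142
a^s = 2.17^3 = 10.2183
s! = 6
P = 0.1142 * 10.2183 / 6
P = 0.1945

0.1945


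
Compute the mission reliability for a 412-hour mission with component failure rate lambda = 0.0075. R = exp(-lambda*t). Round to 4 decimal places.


lambda = 0.0075
mission_time = 412
lambda * t = 0.0075 * 412 = 3.09
R = exp(-3.09)
R = 0.0455

0.0455


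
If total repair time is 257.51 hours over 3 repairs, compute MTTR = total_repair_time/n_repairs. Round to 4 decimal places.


total_repair_time = 257.51
n_repairs = 3
MTTR = 257.51 / 3
MTTR = 85.8367

85.8367


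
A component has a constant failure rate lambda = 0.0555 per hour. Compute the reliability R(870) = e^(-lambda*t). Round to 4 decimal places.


lambda = 0.0555
t = 870
lambda * t = 48.285
R(t) = e^(-48.285)
R(t) = 0.0

0.0


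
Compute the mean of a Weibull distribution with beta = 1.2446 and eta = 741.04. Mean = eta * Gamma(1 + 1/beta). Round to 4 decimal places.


beta = 1.2446, eta = 741.04
1/beta = 0.8035
1 + 1/beta = 1.8035
Gamma(1.8035) = 0.9323
Mean = 741.04 * 0.9323
Mean = 690.8788

690.8788


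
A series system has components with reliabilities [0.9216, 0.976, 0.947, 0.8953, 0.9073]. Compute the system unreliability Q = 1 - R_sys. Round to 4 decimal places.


Components: [0.9216, 0.976, 0.947, 0.8953, 0.9073]
After component 1: product = 0.9216
After component 2: product = 0.8995
After component 3: product = 0.8518
After component 4: product = 0.7626
After component 5: product = 0.6919
R_sys = 0.6919
Q = 1 - 0.6919 = 0.3081

0.3081


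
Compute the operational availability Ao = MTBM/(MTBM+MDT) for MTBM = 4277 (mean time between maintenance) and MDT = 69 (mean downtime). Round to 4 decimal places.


MTBM = 4277
MDT = 69
MTBM + MDT = 4346
Ao = 4277 / 4346
Ao = 0.9841

0.9841


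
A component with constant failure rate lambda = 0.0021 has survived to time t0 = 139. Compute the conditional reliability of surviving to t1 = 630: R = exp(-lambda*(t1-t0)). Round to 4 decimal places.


lambda = 0.0021
t0 = 139, t1 = 630
t1 - t0 = 491
lambda * (t1-t0) = 0.0021 * 491 = 1.0311
R = exp(-1.0311)
R = 0.3566

0.3566


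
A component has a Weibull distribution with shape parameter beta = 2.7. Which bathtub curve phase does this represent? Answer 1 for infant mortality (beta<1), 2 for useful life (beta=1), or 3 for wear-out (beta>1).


beta = 2.7
Compare beta to 1:
beta < 1 => infant mortality (phase 1)
beta = 1 => useful life (phase 2)
beta > 1 => wear-out (phase 3)
Since beta = 2.7, this is wear-out (increasing failure rate)
Phase = 3

3


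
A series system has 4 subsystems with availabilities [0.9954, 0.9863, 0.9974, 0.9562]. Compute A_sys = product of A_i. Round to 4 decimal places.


Subsystems: [0.9954, 0.9863, 0.9974, 0.9562]
After subsystem 1 (A=0.9954): product = 0.9954
After subsystem 2 (A=0.9863): product = 0.9818
After subsystem 3 (A=0.9974): product = 0.9792
After subsystem 4 (A=0.9562): product = 0.9363
A_sys = 0.9363

0.9363


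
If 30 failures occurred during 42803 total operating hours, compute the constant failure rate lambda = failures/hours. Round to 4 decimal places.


failures = 30
total_hours = 42803
lambda = 30 / 42803
lambda = 0.0007

0.0007


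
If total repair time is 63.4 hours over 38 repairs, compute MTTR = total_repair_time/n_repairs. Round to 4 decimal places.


total_repair_time = 63.4
n_repairs = 38
MTTR = 63.4 / 38
MTTR = 1.6684

1.6684


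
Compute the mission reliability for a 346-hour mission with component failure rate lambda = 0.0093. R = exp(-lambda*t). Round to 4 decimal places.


lambda = 0.0093
mission_time = 346
lambda * t = 0.0093 * 346 = 3.2178
R = exp(-3.2178)
R = 0.04

0.04


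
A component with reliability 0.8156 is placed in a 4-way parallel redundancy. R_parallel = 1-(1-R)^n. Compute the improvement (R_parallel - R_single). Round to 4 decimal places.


R_single = 0.8156, n = 4
1 - R_single = 0.1844
(1 - R_single)^n = 0.1844^4 = 0.0012
R_parallel = 1 - 0.0012 = 0.9988
Improvement = 0.9988 - 0.8156
Improvement = 0.1832

0.1832


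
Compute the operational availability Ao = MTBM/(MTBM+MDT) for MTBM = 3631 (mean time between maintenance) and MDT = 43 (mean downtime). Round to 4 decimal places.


MTBM = 3631
MDT = 43
MTBM + MDT = 3674
Ao = 3631 / 3674
Ao = 0.9883

0.9883


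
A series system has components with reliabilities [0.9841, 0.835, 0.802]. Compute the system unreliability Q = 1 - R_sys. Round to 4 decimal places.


Components: [0.9841, 0.835, 0.802]
After component 1: product = 0.9841
After component 2: product = 0.8217
After component 3: product = 0.659
R_sys = 0.659
Q = 1 - 0.659 = 0.341

0.341


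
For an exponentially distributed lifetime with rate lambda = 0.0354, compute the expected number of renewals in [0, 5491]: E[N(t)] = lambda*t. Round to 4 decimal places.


lambda = 0.0354
t = 5491
E[N(t)] = lambda * t
E[N(t)] = 0.0354 * 5491
E[N(t)] = 194.3814

194.3814


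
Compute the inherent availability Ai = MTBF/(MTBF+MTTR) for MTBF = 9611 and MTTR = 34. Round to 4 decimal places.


MTBF = 9611
MTTR = 34
MTBF + MTTR = 9645
Ai = 9611 / 9645
Ai = 0.9965

0.9965


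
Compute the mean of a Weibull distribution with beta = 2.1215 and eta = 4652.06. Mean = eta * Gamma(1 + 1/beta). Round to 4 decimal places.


beta = 2.1215, eta = 4652.06
1/beta = 0.4714
1 + 1/beta = 1.4714
Gamma(1.4714) = 0.8856
Mean = 4652.06 * 0.8856
Mean = 4120.0675

4120.0675


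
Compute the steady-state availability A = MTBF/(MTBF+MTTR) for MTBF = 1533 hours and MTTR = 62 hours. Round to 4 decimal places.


MTBF = 1533
MTTR = 62
MTBF + MTTR = 1595
A = 1533 / 1595
A = 0.9611

0.9611


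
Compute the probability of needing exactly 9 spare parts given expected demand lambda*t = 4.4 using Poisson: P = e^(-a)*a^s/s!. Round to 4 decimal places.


a = 4.4, s = 9
e^(-a) = e^(-4.4) = 0.0123
a^s = 4.4^9 = 618121.8395
s! = 362880
P = 0.0123 * 618121.8395 / 362880
P = 0.0209

0.0209


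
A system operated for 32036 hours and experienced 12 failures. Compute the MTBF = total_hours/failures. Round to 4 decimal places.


total_hours = 32036
failures = 12
MTBF = 32036 / 12
MTBF = 2669.6667

2669.6667


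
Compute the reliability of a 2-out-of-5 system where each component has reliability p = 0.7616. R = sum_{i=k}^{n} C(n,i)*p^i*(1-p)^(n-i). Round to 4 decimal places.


k = 2, n = 5, p = 0.7616
i=2: C(5,2)=10 * 0.7616^2 * 0.2384^3 = 0.0786
i=3: C(5,3)=10 * 0.7616^3 * 0.2384^2 = 0.2511
i=4: C(5,4)=5 * 0.7616^4 * 0.2384^1 = 0.401
i=5: C(5,5)=1 * 0.7616^5 * 0.2384^0 = 0.2562
R = sum of terms = 0.9869

0.9869


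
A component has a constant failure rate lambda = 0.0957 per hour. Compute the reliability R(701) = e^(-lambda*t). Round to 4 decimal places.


lambda = 0.0957
t = 701
lambda * t = 67.0857
R(t) = e^(-67.0857)
R(t) = 0.0

0.0


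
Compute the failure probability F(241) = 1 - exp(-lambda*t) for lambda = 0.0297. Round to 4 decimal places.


lambda = 0.0297, t = 241
lambda * t = 7.1577
exp(-7.1577) = 0.0008
F(t) = 1 - 0.0008
F(t) = 0.9992

0.9992


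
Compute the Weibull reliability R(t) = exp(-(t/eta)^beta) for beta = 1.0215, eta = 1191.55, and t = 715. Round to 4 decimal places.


beta = 1.0215, eta = 1191.55, t = 715
t/eta = 715 / 1191.55 = 0.6001
(t/eta)^beta = 0.6001^1.0215 = 0.5935
R(t) = exp(-0.5935)
R(t) = 0.5524

0.5524


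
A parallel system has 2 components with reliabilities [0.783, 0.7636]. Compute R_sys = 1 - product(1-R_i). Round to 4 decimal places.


Components: [0.783, 0.7636]
(1 - 0.783) = 0.217, running product = 0.217
(1 - 0.7636) = 0.2364, running product = 0.0513
Product of (1-R_i) = 0.0513
R_sys = 1 - 0.0513 = 0.9487

0.9487


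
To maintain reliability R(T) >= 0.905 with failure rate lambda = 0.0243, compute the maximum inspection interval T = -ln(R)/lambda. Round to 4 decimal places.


R_target = 0.905
lambda = 0.0243
-ln(0.905) = 0.0998
T = 0.0998 / 0.0243
T = 4.1078

4.1078


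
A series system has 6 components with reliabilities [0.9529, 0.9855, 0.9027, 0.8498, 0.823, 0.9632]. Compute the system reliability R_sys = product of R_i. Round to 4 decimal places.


Components: [0.9529, 0.9855, 0.9027, 0.8498, 0.823, 0.9632]
After component 1 (R=0.9529): product = 0.9529
After component 2 (R=0.9855): product = 0.9391
After component 3 (R=0.9027): product = 0.8477
After component 4 (R=0.8498): product = 0.7204
After component 5 (R=0.823): product = 0.5929
After component 6 (R=0.9632): product = 0.5711
R_sys = 0.5711

0.5711


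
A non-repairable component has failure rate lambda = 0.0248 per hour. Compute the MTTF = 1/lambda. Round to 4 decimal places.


lambda = 0.0248
MTTF = 1 / 0.0248
MTTF = 40.3226

40.3226


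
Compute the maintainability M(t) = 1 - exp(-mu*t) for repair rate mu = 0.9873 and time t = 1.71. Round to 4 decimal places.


mu = 0.9873, t = 1.71
mu * t = 0.9873 * 1.71 = 1.6883
exp(-1.6883) = 0.1848
M(t) = 1 - 0.1848
M(t) = 0.8152

0.8152


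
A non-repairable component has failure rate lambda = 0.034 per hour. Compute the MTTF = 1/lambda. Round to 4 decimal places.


lambda = 0.034
MTTF = 1 / 0.034
MTTF = 29.4118

29.4118


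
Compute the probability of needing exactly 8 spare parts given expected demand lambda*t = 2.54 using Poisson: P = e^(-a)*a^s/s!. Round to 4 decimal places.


a = 2.54, s = 8
e^(-a) = e^(-2.54) = 0.0789
a^s = 2.54^8 = 1732.486
s! = 40320
P = 0.0789 * 1732.486 / 40320
P = 0.0034

0.0034


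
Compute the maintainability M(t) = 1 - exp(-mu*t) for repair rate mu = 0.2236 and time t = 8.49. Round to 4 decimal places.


mu = 0.2236, t = 8.49
mu * t = 0.2236 * 8.49 = 1.8984
exp(-1.8984) = 0.1498
M(t) = 1 - 0.1498
M(t) = 0.8502

0.8502


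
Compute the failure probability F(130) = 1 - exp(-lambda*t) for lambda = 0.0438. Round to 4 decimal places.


lambda = 0.0438, t = 130
lambda * t = 5.694
exp(-5.694) = 0.0034
F(t) = 1 - 0.0034
F(t) = 0.9966

0.9966


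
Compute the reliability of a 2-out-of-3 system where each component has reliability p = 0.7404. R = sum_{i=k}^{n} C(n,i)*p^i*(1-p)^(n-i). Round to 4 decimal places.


k = 2, n = 3, p = 0.7404
i=2: C(3,2)=3 * 0.7404^2 * 0.2596^1 = 0.4269
i=3: C(3,3)=1 * 0.7404^3 * 0.2596^0 = 0.4059
R = sum of terms = 0.8328

0.8328


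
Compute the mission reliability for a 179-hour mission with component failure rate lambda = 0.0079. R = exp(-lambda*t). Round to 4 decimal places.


lambda = 0.0079
mission_time = 179
lambda * t = 0.0079 * 179 = 1.4141
R = exp(-1.4141)
R = 0.2431

0.2431


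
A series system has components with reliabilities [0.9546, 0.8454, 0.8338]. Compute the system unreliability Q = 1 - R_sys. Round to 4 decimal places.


Components: [0.9546, 0.8454, 0.8338]
After component 1: product = 0.9546
After component 2: product = 0.807
After component 3: product = 0.6729
R_sys = 0.6729
Q = 1 - 0.6729 = 0.3271

0.3271


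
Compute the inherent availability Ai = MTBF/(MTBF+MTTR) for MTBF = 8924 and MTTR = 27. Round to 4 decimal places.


MTBF = 8924
MTTR = 27
MTBF + MTTR = 8951
Ai = 8924 / 8951
Ai = 0.997

0.997


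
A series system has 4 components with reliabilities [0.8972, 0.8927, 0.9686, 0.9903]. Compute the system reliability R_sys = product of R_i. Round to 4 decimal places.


Components: [0.8972, 0.8927, 0.9686, 0.9903]
After component 1 (R=0.8972): product = 0.8972
After component 2 (R=0.8927): product = 0.8009
After component 3 (R=0.9686): product = 0.7758
After component 4 (R=0.9903): product = 0.7683
R_sys = 0.7683

0.7683


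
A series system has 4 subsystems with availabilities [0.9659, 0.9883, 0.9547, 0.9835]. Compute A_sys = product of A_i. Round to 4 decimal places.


Subsystems: [0.9659, 0.9883, 0.9547, 0.9835]
After subsystem 1 (A=0.9659): product = 0.9659
After subsystem 2 (A=0.9883): product = 0.9546
After subsystem 3 (A=0.9547): product = 0.9114
After subsystem 4 (A=0.9835): product = 0.8963
A_sys = 0.8963

0.8963


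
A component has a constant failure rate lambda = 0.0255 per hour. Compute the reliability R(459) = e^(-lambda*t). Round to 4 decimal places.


lambda = 0.0255
t = 459
lambda * t = 11.7045
R(t) = e^(-11.7045)
R(t) = 0.0

0.0


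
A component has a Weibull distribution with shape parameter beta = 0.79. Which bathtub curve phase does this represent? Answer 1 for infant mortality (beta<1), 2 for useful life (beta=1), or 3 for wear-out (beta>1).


beta = 0.79
Compare beta to 1:
beta < 1 => infant mortality (phase 1)
beta = 1 => useful life (phase 2)
beta > 1 => wear-out (phase 3)
Since beta = 0.79, this is infant mortality (decreasing failure rate)
Phase = 1

1


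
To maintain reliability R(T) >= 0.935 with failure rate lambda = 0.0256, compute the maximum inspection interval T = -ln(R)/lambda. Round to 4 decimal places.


R_target = 0.935
lambda = 0.0256
-ln(0.935) = 0.0672
T = 0.0672 / 0.0256
T = 2.6253

2.6253


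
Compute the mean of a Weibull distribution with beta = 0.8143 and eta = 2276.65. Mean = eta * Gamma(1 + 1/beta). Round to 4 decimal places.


beta = 0.8143, eta = 2276.65
1/beta = 1.228
1 + 1/beta = 2.228
Gamma(2.228) = 1.119
Mean = 2276.65 * 1.119
Mean = 2547.5788

2547.5788


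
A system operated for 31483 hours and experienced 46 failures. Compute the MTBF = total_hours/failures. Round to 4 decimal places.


total_hours = 31483
failures = 46
MTBF = 31483 / 46
MTBF = 684.413

684.413


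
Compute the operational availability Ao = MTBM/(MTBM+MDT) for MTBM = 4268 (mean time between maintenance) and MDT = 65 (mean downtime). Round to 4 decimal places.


MTBM = 4268
MDT = 65
MTBM + MDT = 4333
Ao = 4268 / 4333
Ao = 0.985

0.985


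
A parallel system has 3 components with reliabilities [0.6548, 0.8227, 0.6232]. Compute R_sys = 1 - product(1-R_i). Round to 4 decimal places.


Components: [0.6548, 0.8227, 0.6232]
(1 - 0.6548) = 0.3452, running product = 0.3452
(1 - 0.8227) = 0.1773, running product = 0.0612
(1 - 0.6232) = 0.3768, running product = 0.0231
Product of (1-R_i) = 0.0231
R_sys = 1 - 0.0231 = 0.9769

0.9769


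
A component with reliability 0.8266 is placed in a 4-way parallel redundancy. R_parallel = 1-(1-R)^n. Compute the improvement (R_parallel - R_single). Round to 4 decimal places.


R_single = 0.8266, n = 4
1 - R_single = 0.1734
(1 - R_single)^n = 0.1734^4 = 0.0009
R_parallel = 1 - 0.0009 = 0.9991
Improvement = 0.9991 - 0.8266
Improvement = 0.1725

0.1725


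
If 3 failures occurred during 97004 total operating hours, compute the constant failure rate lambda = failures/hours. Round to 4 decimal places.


failures = 3
total_hours = 97004
lambda = 3 / 97004
lambda = 0.0

0.0


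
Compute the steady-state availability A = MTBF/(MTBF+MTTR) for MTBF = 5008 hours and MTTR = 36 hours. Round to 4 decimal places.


MTBF = 5008
MTTR = 36
MTBF + MTTR = 5044
A = 5008 / 5044
A = 0.9929

0.9929


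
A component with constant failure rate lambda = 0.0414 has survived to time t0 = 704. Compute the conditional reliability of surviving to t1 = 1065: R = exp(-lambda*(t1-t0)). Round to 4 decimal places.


lambda = 0.0414
t0 = 704, t1 = 1065
t1 - t0 = 361
lambda * (t1-t0) = 0.0414 * 361 = 14.9454
R = exp(-14.9454)
R = 0.0

0.0


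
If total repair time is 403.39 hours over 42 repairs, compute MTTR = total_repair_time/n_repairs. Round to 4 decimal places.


total_repair_time = 403.39
n_repairs = 42
MTTR = 403.39 / 42
MTTR = 9.6045

9.6045


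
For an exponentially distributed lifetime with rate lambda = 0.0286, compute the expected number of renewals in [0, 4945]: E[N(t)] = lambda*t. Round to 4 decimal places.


lambda = 0.0286
t = 4945
E[N(t)] = lambda * t
E[N(t)] = 0.0286 * 4945
E[N(t)] = 141.427

141.427


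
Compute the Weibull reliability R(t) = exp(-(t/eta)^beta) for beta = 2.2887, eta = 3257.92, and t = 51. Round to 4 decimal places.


beta = 2.2887, eta = 3257.92, t = 51
t/eta = 51 / 3257.92 = 0.0157
(t/eta)^beta = 0.0157^2.2887 = 0.0001
R(t) = exp(-0.0001)
R(t) = 0.9999

0.9999


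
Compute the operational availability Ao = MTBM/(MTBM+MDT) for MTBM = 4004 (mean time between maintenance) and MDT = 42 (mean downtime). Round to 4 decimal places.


MTBM = 4004
MDT = 42
MTBM + MDT = 4046
Ao = 4004 / 4046
Ao = 0.9896

0.9896


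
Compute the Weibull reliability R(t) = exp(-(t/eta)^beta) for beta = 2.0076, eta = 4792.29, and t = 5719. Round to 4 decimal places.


beta = 2.0076, eta = 4792.29, t = 5719
t/eta = 5719 / 4792.29 = 1.1934
(t/eta)^beta = 1.1934^2.0076 = 1.4261
R(t) = exp(-1.4261)
R(t) = 0.2403

0.2403


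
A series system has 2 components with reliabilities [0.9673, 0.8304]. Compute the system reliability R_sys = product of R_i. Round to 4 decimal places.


Components: [0.9673, 0.8304]
After component 1 (R=0.9673): product = 0.9673
After component 2 (R=0.8304): product = 0.8032
R_sys = 0.8032

0.8032


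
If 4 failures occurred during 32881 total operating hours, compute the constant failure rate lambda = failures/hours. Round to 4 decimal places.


failures = 4
total_hours = 32881
lambda = 4 / 32881
lambda = 0.0001

0.0001


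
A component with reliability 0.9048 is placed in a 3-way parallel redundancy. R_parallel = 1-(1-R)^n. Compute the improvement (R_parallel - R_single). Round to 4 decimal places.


R_single = 0.9048, n = 3
1 - R_single = 0.0952
(1 - R_single)^n = 0.0952^3 = 0.0009
R_parallel = 1 - 0.0009 = 0.9991
Improvement = 0.9991 - 0.9048
Improvement = 0.0943

0.0943


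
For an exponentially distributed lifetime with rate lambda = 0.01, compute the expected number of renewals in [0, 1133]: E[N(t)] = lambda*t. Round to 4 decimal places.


lambda = 0.01
t = 1133
E[N(t)] = lambda * t
E[N(t)] = 0.01 * 1133
E[N(t)] = 11.33

11.33


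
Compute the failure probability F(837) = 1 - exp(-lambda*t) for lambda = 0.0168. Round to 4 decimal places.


lambda = 0.0168, t = 837
lambda * t = 14.0616
exp(-14.0616) = 0.0
F(t) = 1 - 0.0
F(t) = 1.0

1.0


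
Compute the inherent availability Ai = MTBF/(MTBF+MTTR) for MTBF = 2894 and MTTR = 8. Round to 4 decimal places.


MTBF = 2894
MTTR = 8
MTBF + MTTR = 2902
Ai = 2894 / 2902
Ai = 0.9972

0.9972


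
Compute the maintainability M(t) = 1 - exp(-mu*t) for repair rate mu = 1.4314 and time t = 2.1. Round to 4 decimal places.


mu = 1.4314, t = 2.1
mu * t = 1.4314 * 2.1 = 3.0059
exp(-3.0059) = 0.0495
M(t) = 1 - 0.0495
M(t) = 0.9505

0.9505


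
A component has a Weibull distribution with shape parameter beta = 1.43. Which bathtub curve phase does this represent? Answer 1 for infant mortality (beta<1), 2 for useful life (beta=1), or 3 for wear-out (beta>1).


beta = 1.43
Compare beta to 1:
beta < 1 => infant mortality (phase 1)
beta = 1 => useful life (phase 2)
beta > 1 => wear-out (phase 3)
Since beta = 1.43, this is wear-out (increasing failure rate)
Phase = 3

3


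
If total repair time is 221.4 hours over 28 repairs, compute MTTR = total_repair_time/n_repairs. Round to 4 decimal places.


total_repair_time = 221.4
n_repairs = 28
MTTR = 221.4 / 28
MTTR = 7.9071

7.9071


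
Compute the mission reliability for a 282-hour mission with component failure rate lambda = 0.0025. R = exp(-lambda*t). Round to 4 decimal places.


lambda = 0.0025
mission_time = 282
lambda * t = 0.0025 * 282 = 0.705
R = exp(-0.705)
R = 0.4941

0.4941


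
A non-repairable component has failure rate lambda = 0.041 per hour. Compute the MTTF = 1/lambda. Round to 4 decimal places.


lambda = 0.041
MTTF = 1 / 0.041
MTTF = 24.3902

24.3902


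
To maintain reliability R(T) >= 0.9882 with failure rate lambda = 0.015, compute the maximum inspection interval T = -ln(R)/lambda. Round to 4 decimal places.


R_target = 0.9882
lambda = 0.015
-ln(0.9882) = 0.0119
T = 0.0119 / 0.015
T = 0.7913

0.7913


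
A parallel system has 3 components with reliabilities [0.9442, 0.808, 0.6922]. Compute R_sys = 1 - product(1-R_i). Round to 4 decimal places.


Components: [0.9442, 0.808, 0.6922]
(1 - 0.9442) = 0.0558, running product = 0.0558
(1 - 0.808) = 0.192, running product = 0.0107
(1 - 0.6922) = 0.3078, running product = 0.0033
Product of (1-R_i) = 0.0033
R_sys = 1 - 0.0033 = 0.9967

0.9967


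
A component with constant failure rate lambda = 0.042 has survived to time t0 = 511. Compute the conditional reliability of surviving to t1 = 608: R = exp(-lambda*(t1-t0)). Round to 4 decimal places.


lambda = 0.042
t0 = 511, t1 = 608
t1 - t0 = 97
lambda * (t1-t0) = 0.042 * 97 = 4.074
R = exp(-4.074)
R = 0.017

0.017


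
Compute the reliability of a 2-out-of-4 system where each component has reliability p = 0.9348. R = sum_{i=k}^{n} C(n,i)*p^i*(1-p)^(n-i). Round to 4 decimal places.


k = 2, n = 4, p = 0.9348
i=2: C(4,2)=6 * 0.9348^2 * 0.0652^2 = 0.0223
i=3: C(4,3)=4 * 0.9348^3 * 0.0652^1 = 0.213
i=4: C(4,4)=1 * 0.9348^4 * 0.0652^0 = 0.7636
R = sum of terms = 0.9989

0.9989


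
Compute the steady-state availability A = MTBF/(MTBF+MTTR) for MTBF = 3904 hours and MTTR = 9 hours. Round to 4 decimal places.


MTBF = 3904
MTTR = 9
MTBF + MTTR = 3913
A = 3904 / 3913
A = 0.9977

0.9977


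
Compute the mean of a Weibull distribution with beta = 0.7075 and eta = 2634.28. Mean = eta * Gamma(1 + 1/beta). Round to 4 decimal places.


beta = 0.7075, eta = 2634.28
1/beta = 1.4134
1 + 1/beta = 2.4134
Gamma(2.4134) = 1.2532
Mean = 2634.28 * 1.2532
Mean = 3301.1881

3301.1881


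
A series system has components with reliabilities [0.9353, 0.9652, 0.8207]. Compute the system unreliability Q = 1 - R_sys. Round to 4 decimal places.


Components: [0.9353, 0.9652, 0.8207]
After component 1: product = 0.9353
After component 2: product = 0.9028
After component 3: product = 0.7409
R_sys = 0.7409
Q = 1 - 0.7409 = 0.2591

0.2591


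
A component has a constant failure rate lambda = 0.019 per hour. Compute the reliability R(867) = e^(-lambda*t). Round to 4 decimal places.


lambda = 0.019
t = 867
lambda * t = 16.473
R(t) = e^(-16.473)
R(t) = 0.0

0.0


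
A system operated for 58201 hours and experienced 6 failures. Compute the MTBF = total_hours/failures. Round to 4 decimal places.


total_hours = 58201
failures = 6
MTBF = 58201 / 6
MTBF = 9700.1667

9700.1667


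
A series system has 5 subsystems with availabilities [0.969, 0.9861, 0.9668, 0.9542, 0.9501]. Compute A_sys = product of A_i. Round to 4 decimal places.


Subsystems: [0.969, 0.9861, 0.9668, 0.9542, 0.9501]
After subsystem 1 (A=0.969): product = 0.969
After subsystem 2 (A=0.9861): product = 0.9555
After subsystem 3 (A=0.9668): product = 0.9238
After subsystem 4 (A=0.9542): product = 0.8815
After subsystem 5 (A=0.9501): product = 0.8375
A_sys = 0.8375

0.8375


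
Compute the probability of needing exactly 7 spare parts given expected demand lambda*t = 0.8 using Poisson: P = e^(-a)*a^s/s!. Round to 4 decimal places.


a = 0.8, s = 7
e^(-a) = e^(-0.8) = 0.4493
a^s = 0.8^7 = 0.2097
s! = 5040
P = 0.4493 * 0.2097 / 5040
P = 0.0

0.0


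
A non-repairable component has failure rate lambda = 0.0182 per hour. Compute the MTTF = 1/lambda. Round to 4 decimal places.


lambda = 0.0182
MTTF = 1 / 0.0182
MTTF = 54.9451

54.9451


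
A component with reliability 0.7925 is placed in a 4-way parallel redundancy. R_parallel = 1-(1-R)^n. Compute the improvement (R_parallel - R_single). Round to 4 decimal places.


R_single = 0.7925, n = 4
1 - R_single = 0.2075
(1 - R_single)^n = 0.2075^4 = 0.0019
R_parallel = 1 - 0.0019 = 0.9981
Improvement = 0.9981 - 0.7925
Improvement = 0.2056

0.2056


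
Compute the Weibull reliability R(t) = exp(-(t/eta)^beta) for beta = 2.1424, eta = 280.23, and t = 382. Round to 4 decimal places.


beta = 2.1424, eta = 280.23, t = 382
t/eta = 382 / 280.23 = 1.3632
(t/eta)^beta = 1.3632^2.1424 = 1.942
R(t) = exp(-1.942)
R(t) = 0.1434

0.1434


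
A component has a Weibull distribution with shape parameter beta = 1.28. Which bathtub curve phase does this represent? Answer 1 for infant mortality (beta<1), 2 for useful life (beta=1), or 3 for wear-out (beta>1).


beta = 1.28
Compare beta to 1:
beta < 1 => infant mortality (phase 1)
beta = 1 => useful life (phase 2)
beta > 1 => wear-out (phase 3)
Since beta = 1.28, this is wear-out (increasing failure rate)
Phase = 3

3


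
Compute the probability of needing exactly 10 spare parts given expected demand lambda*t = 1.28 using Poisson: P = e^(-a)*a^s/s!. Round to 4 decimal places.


a = 1.28, s = 10
e^(-a) = e^(-1.28) = 0.278
a^s = 1.28^10 = 11.8059
s! = 3628800
P = 0.278 * 11.8059 / 3628800
P = 0.0

0.0


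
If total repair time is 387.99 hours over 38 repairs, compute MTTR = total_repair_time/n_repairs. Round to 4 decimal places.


total_repair_time = 387.99
n_repairs = 38
MTTR = 387.99 / 38
MTTR = 10.2103

10.2103


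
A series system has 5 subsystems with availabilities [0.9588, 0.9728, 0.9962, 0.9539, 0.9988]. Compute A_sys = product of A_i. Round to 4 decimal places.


Subsystems: [0.9588, 0.9728, 0.9962, 0.9539, 0.9988]
After subsystem 1 (A=0.9588): product = 0.9588
After subsystem 2 (A=0.9728): product = 0.9327
After subsystem 3 (A=0.9962): product = 0.9292
After subsystem 4 (A=0.9539): product = 0.8863
After subsystem 5 (A=0.9988): product = 0.8853
A_sys = 0.8853

0.8853


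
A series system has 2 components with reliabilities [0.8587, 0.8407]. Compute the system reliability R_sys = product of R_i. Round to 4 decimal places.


Components: [0.8587, 0.8407]
After component 1 (R=0.8587): product = 0.8587
After component 2 (R=0.8407): product = 0.7219
R_sys = 0.7219

0.7219


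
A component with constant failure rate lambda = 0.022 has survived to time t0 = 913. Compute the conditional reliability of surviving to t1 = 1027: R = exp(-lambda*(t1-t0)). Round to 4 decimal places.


lambda = 0.022
t0 = 913, t1 = 1027
t1 - t0 = 114
lambda * (t1-t0) = 0.022 * 114 = 2.508
R = exp(-2.508)
R = 0.0814

0.0814


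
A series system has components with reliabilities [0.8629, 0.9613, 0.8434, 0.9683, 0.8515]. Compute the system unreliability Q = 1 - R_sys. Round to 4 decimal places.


Components: [0.8629, 0.9613, 0.8434, 0.9683, 0.8515]
After component 1: product = 0.8629
After component 2: product = 0.8295
After component 3: product = 0.6996
After component 4: product = 0.6774
After component 5: product = 0.5768
R_sys = 0.5768
Q = 1 - 0.5768 = 0.4232

0.4232


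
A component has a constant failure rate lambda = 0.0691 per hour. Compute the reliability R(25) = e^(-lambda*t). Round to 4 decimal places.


lambda = 0.0691
t = 25
lambda * t = 1.7275
R(t) = e^(-1.7275)
R(t) = 0.1777

0.1777


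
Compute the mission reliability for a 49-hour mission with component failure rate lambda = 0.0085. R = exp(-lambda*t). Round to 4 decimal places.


lambda = 0.0085
mission_time = 49
lambda * t = 0.0085 * 49 = 0.4165
R = exp(-0.4165)
R = 0.6594

0.6594


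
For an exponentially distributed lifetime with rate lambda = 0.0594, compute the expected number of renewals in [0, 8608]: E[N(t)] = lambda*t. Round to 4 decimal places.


lambda = 0.0594
t = 8608
E[N(t)] = lambda * t
E[N(t)] = 0.0594 * 8608
E[N(t)] = 511.3152

511.3152


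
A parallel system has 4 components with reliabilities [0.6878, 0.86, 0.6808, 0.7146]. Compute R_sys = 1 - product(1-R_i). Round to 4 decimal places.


Components: [0.6878, 0.86, 0.6808, 0.7146]
(1 - 0.6878) = 0.3122, running product = 0.3122
(1 - 0.86) = 0.14, running product = 0.0437
(1 - 0.6808) = 0.3192, running product = 0.014
(1 - 0.7146) = 0.2854, running product = 0.004
Product of (1-R_i) = 0.004
R_sys = 1 - 0.004 = 0.996

0.996


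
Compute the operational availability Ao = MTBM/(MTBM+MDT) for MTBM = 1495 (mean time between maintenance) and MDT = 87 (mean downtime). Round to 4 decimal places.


MTBM = 1495
MDT = 87
MTBM + MDT = 1582
Ao = 1495 / 1582
Ao = 0.945

0.945


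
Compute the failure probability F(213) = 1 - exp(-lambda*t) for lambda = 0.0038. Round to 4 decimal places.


lambda = 0.0038, t = 213
lambda * t = 0.8094
exp(-0.8094) = 0.4451
F(t) = 1 - 0.4451
F(t) = 0.5549

0.5549


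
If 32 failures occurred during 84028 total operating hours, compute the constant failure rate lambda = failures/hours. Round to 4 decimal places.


failures = 32
total_hours = 84028
lambda = 32 / 84028
lambda = 0.0004

0.0004


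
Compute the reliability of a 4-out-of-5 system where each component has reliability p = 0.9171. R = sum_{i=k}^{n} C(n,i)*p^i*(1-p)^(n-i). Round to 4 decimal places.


k = 4, n = 5, p = 0.9171
i=4: C(5,4)=5 * 0.9171^4 * 0.0829^1 = 0.2932
i=5: C(5,5)=1 * 0.9171^5 * 0.0829^0 = 0.6488
R = sum of terms = 0.942

0.942


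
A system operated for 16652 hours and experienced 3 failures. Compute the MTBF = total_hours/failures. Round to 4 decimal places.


total_hours = 16652
failures = 3
MTBF = 16652 / 3
MTBF = 5550.6667

5550.6667


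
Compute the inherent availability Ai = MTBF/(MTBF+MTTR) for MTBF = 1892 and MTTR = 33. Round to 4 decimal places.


MTBF = 1892
MTTR = 33
MTBF + MTTR = 1925
Ai = 1892 / 1925
Ai = 0.9829

0.9829


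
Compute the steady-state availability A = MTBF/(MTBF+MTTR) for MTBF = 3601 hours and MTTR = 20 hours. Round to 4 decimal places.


MTBF = 3601
MTTR = 20
MTBF + MTTR = 3621
A = 3601 / 3621
A = 0.9945

0.9945


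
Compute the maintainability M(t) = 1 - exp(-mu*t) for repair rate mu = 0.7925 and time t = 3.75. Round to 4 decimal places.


mu = 0.7925, t = 3.75
mu * t = 0.7925 * 3.75 = 2.9719
exp(-2.9719) = 0.0512
M(t) = 1 - 0.0512
M(t) = 0.9488

0.9488


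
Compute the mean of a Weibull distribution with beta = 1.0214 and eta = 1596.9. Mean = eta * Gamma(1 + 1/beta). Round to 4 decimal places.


beta = 1.0214, eta = 1596.9
1/beta = 0.979
1 + 1/beta = 1.979
Gamma(1.979) = 0.9913
Mean = 1596.9 * 0.9913
Mean = 1583.0421

1583.0421


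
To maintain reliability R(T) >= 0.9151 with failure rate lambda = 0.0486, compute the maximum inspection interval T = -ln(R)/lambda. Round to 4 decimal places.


R_target = 0.9151
lambda = 0.0486
-ln(0.9151) = 0.0887
T = 0.0887 / 0.0486
T = 1.8256

1.8256


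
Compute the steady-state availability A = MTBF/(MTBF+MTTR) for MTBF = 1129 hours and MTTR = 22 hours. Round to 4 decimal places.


MTBF = 1129
MTTR = 22
MTBF + MTTR = 1151
A = 1129 / 1151
A = 0.9809

0.9809


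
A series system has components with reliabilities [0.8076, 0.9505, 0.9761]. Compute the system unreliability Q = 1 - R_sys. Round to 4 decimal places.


Components: [0.8076, 0.9505, 0.9761]
After component 1: product = 0.8076
After component 2: product = 0.7676
After component 3: product = 0.7493
R_sys = 0.7493
Q = 1 - 0.7493 = 0.2507

0.2507


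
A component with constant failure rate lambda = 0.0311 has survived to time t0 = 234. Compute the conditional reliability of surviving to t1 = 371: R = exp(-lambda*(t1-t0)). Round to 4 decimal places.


lambda = 0.0311
t0 = 234, t1 = 371
t1 - t0 = 137
lambda * (t1-t0) = 0.0311 * 137 = 4.2607
R = exp(-4.2607)
R = 0.0141

0.0141


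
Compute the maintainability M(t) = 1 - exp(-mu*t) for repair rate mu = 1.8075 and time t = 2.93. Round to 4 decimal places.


mu = 1.8075, t = 2.93
mu * t = 1.8075 * 2.93 = 5.296
exp(-5.296) = 0.005
M(t) = 1 - 0.005
M(t) = 0.995

0.995


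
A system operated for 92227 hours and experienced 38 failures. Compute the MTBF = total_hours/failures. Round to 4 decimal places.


total_hours = 92227
failures = 38
MTBF = 92227 / 38
MTBF = 2427.0263

2427.0263


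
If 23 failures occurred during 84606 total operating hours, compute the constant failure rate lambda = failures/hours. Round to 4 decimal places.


failures = 23
total_hours = 84606
lambda = 23 / 84606
lambda = 0.0003

0.0003


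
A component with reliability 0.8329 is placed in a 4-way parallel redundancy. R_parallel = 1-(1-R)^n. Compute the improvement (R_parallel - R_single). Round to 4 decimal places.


R_single = 0.8329, n = 4
1 - R_single = 0.1671
(1 - R_single)^n = 0.1671^4 = 0.0008
R_parallel = 1 - 0.0008 = 0.9992
Improvement = 0.9992 - 0.8329
Improvement = 0.1663

0.1663


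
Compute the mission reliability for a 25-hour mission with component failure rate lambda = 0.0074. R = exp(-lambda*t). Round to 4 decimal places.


lambda = 0.0074
mission_time = 25
lambda * t = 0.0074 * 25 = 0.185
R = exp(-0.185)
R = 0.8311

0.8311


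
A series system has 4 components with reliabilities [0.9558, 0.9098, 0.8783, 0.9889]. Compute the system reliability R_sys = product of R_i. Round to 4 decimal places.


Components: [0.9558, 0.9098, 0.8783, 0.9889]
After component 1 (R=0.9558): product = 0.9558
After component 2 (R=0.9098): product = 0.8696
After component 3 (R=0.8783): product = 0.7638
After component 4 (R=0.9889): product = 0.7553
R_sys = 0.7553

0.7553


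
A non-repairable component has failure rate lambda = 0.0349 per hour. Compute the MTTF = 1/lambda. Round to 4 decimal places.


lambda = 0.0349
MTTF = 1 / 0.0349
MTTF = 28.6533

28.6533


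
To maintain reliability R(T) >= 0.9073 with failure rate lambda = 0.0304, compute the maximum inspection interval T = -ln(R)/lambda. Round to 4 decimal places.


R_target = 0.9073
lambda = 0.0304
-ln(0.9073) = 0.0973
T = 0.0973 / 0.0304
T = 3.2001

3.2001


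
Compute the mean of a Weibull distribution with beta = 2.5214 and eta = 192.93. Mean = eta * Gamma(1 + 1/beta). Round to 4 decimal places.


beta = 2.5214, eta = 192.93
1/beta = 0.3966
1 + 1/beta = 1.3966
Gamma(1.3966) = 0.8875
Mean = 192.93 * 0.8875
Mean = 171.2165

171.2165


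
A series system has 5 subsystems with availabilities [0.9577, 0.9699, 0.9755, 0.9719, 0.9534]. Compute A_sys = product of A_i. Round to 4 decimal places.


Subsystems: [0.9577, 0.9699, 0.9755, 0.9719, 0.9534]
After subsystem 1 (A=0.9577): product = 0.9577
After subsystem 2 (A=0.9699): product = 0.9289
After subsystem 3 (A=0.9755): product = 0.9061
After subsystem 4 (A=0.9719): product = 0.8807
After subsystem 5 (A=0.9534): product = 0.8396
A_sys = 0.8396

0.8396


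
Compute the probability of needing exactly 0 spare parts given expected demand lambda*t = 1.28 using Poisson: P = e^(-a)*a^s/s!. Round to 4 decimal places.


a = 1.28, s = 0
e^(-a) = e^(-1.28) = 0.278
a^s = 1.28^0 = 1.0
s! = 1
P = 0.278 * 1.0 / 1
P = 0.278

0.278


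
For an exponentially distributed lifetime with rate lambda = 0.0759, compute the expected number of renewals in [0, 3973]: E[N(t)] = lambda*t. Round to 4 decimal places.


lambda = 0.0759
t = 3973
E[N(t)] = lambda * t
E[N(t)] = 0.0759 * 3973
E[N(t)] = 301.5507

301.5507


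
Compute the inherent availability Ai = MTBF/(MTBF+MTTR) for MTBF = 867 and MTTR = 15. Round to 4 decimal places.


MTBF = 867
MTTR = 15
MTBF + MTTR = 882
Ai = 867 / 882
Ai = 0.983

0.983


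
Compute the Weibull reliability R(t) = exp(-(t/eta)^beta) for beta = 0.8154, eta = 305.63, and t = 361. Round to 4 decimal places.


beta = 0.8154, eta = 305.63, t = 361
t/eta = 361 / 305.63 = 1.1812
(t/eta)^beta = 1.1812^0.8154 = 1.1454
R(t) = exp(-1.1454)
R(t) = 0.3181

0.3181


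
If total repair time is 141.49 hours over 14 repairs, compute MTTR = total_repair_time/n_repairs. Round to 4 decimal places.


total_repair_time = 141.49
n_repairs = 14
MTTR = 141.49 / 14
MTTR = 10.1064

10.1064


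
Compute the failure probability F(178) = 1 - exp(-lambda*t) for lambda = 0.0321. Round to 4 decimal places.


lambda = 0.0321, t = 178
lambda * t = 5.7138
exp(-5.7138) = 0.0033
F(t) = 1 - 0.0033
F(t) = 0.9967

0.9967


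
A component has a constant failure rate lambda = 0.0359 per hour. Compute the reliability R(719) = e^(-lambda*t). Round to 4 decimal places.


lambda = 0.0359
t = 719
lambda * t = 25.8121
R(t) = e^(-25.8121)
R(t) = 0.0

0.0


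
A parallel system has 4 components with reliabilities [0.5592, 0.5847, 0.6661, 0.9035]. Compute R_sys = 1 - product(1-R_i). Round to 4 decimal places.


Components: [0.5592, 0.5847, 0.6661, 0.9035]
(1 - 0.5592) = 0.4408, running product = 0.4408
(1 - 0.5847) = 0.4153, running product = 0.1831
(1 - 0.6661) = 0.3339, running product = 0.0611
(1 - 0.9035) = 0.0965, running product = 0.0059
Product of (1-R_i) = 0.0059
R_sys = 1 - 0.0059 = 0.9941

0.9941


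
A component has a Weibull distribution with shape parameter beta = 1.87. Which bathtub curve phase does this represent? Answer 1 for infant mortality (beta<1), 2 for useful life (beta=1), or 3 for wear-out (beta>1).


beta = 1.87
Compare beta to 1:
beta < 1 => infant mortality (phase 1)
beta = 1 => useful life (phase 2)
beta > 1 => wear-out (phase 3)
Since beta = 1.87, this is wear-out (increasing failure rate)
Phase = 3

3


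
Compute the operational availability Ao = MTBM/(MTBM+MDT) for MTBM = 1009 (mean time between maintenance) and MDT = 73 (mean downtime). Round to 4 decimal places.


MTBM = 1009
MDT = 73
MTBM + MDT = 1082
Ao = 1009 / 1082
Ao = 0.9325

0.9325


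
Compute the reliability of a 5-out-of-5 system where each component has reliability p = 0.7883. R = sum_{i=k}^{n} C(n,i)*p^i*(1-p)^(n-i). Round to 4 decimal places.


k = 5, n = 5, p = 0.7883
i=5: C(5,5)=1 * 0.7883^5 * 0.2117^0 = 0.3044
R = sum of terms = 0.3044

0.3044


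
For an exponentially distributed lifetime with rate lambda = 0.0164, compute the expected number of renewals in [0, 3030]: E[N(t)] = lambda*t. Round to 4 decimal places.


lambda = 0.0164
t = 3030
E[N(t)] = lambda * t
E[N(t)] = 0.0164 * 3030
E[N(t)] = 49.692

49.692


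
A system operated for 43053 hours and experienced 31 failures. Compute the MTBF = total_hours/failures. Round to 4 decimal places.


total_hours = 43053
failures = 31
MTBF = 43053 / 31
MTBF = 1388.8065

1388.8065


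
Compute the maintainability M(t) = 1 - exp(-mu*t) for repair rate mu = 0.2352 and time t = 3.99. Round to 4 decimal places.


mu = 0.2352, t = 3.99
mu * t = 0.2352 * 3.99 = 0.9384
exp(-0.9384) = 0.3912
M(t) = 1 - 0.3912
M(t) = 0.6088

0.6088


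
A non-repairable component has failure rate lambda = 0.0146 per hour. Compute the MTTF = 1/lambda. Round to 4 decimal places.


lambda = 0.0146
MTTF = 1 / 0.0146
MTTF = 68.4932

68.4932


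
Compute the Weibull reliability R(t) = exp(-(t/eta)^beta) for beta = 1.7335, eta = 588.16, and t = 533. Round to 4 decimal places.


beta = 1.7335, eta = 588.16, t = 533
t/eta = 533 / 588.16 = 0.9062
(t/eta)^beta = 0.9062^1.7335 = 0.8431
R(t) = exp(-0.8431)
R(t) = 0.4304

0.4304


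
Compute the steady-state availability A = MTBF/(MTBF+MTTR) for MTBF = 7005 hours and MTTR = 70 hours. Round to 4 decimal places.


MTBF = 7005
MTTR = 70
MTBF + MTTR = 7075
A = 7005 / 7075
A = 0.9901

0.9901


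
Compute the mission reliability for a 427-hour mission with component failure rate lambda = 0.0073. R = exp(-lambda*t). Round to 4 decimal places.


lambda = 0.0073
mission_time = 427
lambda * t = 0.0073 * 427 = 3.1171
R = exp(-3.1171)
R = 0.0443

0.0443


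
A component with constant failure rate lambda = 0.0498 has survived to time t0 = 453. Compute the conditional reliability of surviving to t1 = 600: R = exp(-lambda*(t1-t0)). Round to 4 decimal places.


lambda = 0.0498
t0 = 453, t1 = 600
t1 - t0 = 147
lambda * (t1-t0) = 0.0498 * 147 = 7.3206
R = exp(-7.3206)
R = 0.0007

0.0007


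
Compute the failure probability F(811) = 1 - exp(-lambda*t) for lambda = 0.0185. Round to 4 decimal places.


lambda = 0.0185, t = 811
lambda * t = 15.0035
exp(-15.0035) = 0.0
F(t) = 1 - 0.0
F(t) = 1.0

1.0


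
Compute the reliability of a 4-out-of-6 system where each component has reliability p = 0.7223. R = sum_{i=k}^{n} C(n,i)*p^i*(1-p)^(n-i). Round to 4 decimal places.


k = 4, n = 6, p = 0.7223
i=4: C(6,4)=15 * 0.7223^4 * 0.2777^2 = 0.3149
i=5: C(6,5)=6 * 0.7223^5 * 0.2777^1 = 0.3276
i=6: C(6,6)=1 * 0.7223^6 * 0.2777^0 = 0.142
R = sum of terms = 0.7844

0.7844
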